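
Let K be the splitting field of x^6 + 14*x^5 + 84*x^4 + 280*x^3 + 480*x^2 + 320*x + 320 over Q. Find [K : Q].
The degree of the splitting field over Q equals the order of the Galois group, so first determine the group. The polynomial f is an irreducible sextic over Q, so G = Gal(f/Q) is one of the 16 transitive subgroups 6T1, ..., 6T16 of S_6. The discriminant of f is 564385546240000 = 23756800^2, a perfect square, so G is contained in A_6. The transitive groups of degree 6 contained in A_6 are: A_4 (6T4, order 12), S_4 (6T7, order 24), (C_3 x C_3) : C_4 (6T10, order 36), PSL(2,5) (6T12, order 60), A_6 (6T15, order 360). By Dedekind's theorem, for a prime p not dividing disc(f) the degrees of the irreducible factors of f mod p form the cycle type of an element of G. Factoring f modulo the 19 such primes p <= 79 (skipping 2, 5, 29, which divide the discriminant), each new pattern first appears at: mod 3: f = (x^2 + x + 2)(x^4 + x^3 + 2x + 1), pattern 4+2; mod 11: f = (x^3 + 8x + 5)(x^3 + 3x^2 + 10x + 9), pattern 3+3; mod 19: f = (x + 5)(x + 7)(x^2 + 9x + 10)(x^2 + 12x + 2), pattern 2+2+1+1; mod 61: f = (x + 11)(x + 25)(x + 58)(x^3 + 42x^2 + 56x + 51), pattern 3+1+1+1. No other pattern occurs in this range, so the set of observed cycle types is {4+2, 3+3, 2+2+1+1, 3+1+1+1}. The candidates containing elements of all these cycle types are (C_3 x C_3) : C_4 (6T10) of order 36, A_6 (6T15) of order 360; the others are excluded. The observed types are precisely the cycle types that occur in (C_3 x C_3) : C_4 (6T10) (apart from the identity). Each of the other remaining candidates has further cycle types, and by the Chebotarev density theorem the matching factorization patterns would occur for a proportion of primes equal to their share of the group: A_6 (6T15) additionally contains elements of type 5+1 (144 of its 360 elements, about 40% of primes). None of the 19 primes tested shows any such pattern (for each of these groups the chance of that is below 10^-4), which rules them out. Hence G = (C_3 x C_3) : C_4 (6T10), of order 36. The Galois group (C_3 x C_3) : C_4 (6T10) has order 36, so the splitting field has degree 36 over Q.

36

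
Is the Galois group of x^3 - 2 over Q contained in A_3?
No

The polynomial is irreducible of degree 3 over Q. Its discriminant is -108, which is not a perfect square. A Galois group lies in the alternating group exactly when the discriminant is a square in Q, so the Galois group (S_3) is not contained in A_3.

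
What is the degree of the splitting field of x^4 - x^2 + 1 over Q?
The degree of the splitting field over Q equals the order of the Galois group, so first determine the group. The polynomial is an irreducible quartic over Q and its discriminant is 144 = 12^2, a perfect square, so the Galois group is contained in A_4. The resolvent cubic y^3 + y^2 - 4*y - 4 splits completely over Q, which gives the Klein four-group V_4. The Galois group V_4 (4T2) has order 4, so the splitting field has degree 4 over Q.

4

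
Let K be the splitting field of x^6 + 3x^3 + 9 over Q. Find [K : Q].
18

The degree of the splitting field over Q equals the order of the Galois group, so first determine the group. The polynomial f is an irreducible sextic over Q, so G = Gal(f/Q) is one of the 16 transitive subgroups 6T1, ..., 6T16 of S_6. The discriminant of f is -1162261467, which is not a perfect square, so G is not contained in A_6. The transitive groups of degree 6 not contained in A_6 are: C_6 (6T1, order 6), S_3 (6T2, order 6), D_6 (6T3, order 12), C_3 x S_3 (6T5, order 18), A_4 x C_2 (6T6, order 24), S_4 (6T8, order 24), S_3 x S_3 (6T9, order 36), S_4 x C_2 (6T11, order 48), (S_3 x S_3) : C_2 (6T13, order 72), PGL(2,5) (6T14, order 120), S_6 (6T16, order 720). By Dedekind's theorem, for a prime p not dividing disc(f) the degrees of the irreducible factors of f mod p form the cycle type of an element of G. Factoring f modulo the 33 such primes p <= 139 (skipping 3, which divides the discriminant), each new pattern first appears at: mod 2: f = (x^6 + x^3 + 1), pattern 6; mod 7: f = (x + 1)(x + 2)(x + 4)(x^3 + 2), pattern 3+1+1+1; mod 17: f = (x^2 + 2x + 15)(x^2 + 4x + 15)(x^2 + 11x + 15), pattern 2+2+2; mod 19: f = (x^3 + 5)(x^3 + 17), pattern 3+3; mod 73: f = (x + 3)(x + 12)(x + 23)(x + 24)(x + 38)(x + 46), pattern 1+1+1+1+1+1. No other pattern occurs in this range, so the set of observed cycle types is {6, 3+1+1+1, 2+2+2, 3+3, 1+1+1+1+1+1}. The candidates containing elements of all these cycle types are C_3 x S_3 (6T5) of order 18, S_3 x S_3 (6T9) of order 36, (S_3 x S_3) : C_2 (6T13) of order 72, S_6 (6T16) of order 720; the others are excluded. The observed types are precisely the cycle types that occur in C_3 x S_3 (6T5). Each of the other remaining candidates has further cycle types, and by the Chebotarev density theorem the matching factorization patterns would occur for a proportion of primes equal to their share of the group: S_3 x S_3 (6T9) additionally contains elements of type 2+2+1+1 (9 of its 36 elements, about 25% of primes); (S_3 x S_3) : C_2 (6T13) additionally contains elements of type 4+2, 3+2+1, 2+2+1+1, 2+1+1+1+1 (45 of its 72 elements, about 62% of primes); S_6 (6T16) additionally contains elements of type 5+1, 4+2, 4+1+1, 3+2+1, 2+2+1+1, 2+1+1+1+1 (504 of its 720 elements, about 70% of primes). None of the 33 primes tested shows any such pattern (for each of these groups the chance of that is below 10^-4), which rules them out. Hence G = C_3 x S_3 (6T5), of order 18. The Galois group C_3 x S_3 (6T5) has order 18, so the splitting field has degree 18 over Q.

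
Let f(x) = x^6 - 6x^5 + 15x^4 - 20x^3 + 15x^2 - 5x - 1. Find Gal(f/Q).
S_6

The polynomial f is an irreducible sextic over Q, so G = Gal(f/Q) is one of the 16 transitive subgroups 6T1, ..., 6T16 of S_6. The discriminant of f is 49781, which is not a perfect square, so G is not contained in A_6. The transitive groups of degree 6 not contained in A_6 are: C_6 (6T1, order 6), S_3 (6T2, order 6), D_6 (6T3, order 12), C_3 x S_3 (6T5, order 18), A_4 x C_2 (6T6, order 24), S_4 (6T8, order 24), S_3 x S_3 (6T9, order 36), S_4 x C_2 (6T11, order 48), (S_3 x S_3) : C_2 (6T13, order 72), PGL(2,5) (6T14, order 120), S_6 (6T16, order 720). By Dedekind's theorem, for a prime p not dividing disc(f) the degrees of the irreducible factors of f mod p form the cycle type of an element of G. Factoring f modulo the 4 such primes p <= 7, each new pattern first appears at: mod 2: f = (x^6 + x^4 + x^2 + x + 1), pattern 6; mod 5: f = (x + 2)(x^5 + 2x^4 + x^3 + 3x^2 + 4x + 2), pattern 5+1; mod 7: f = (x^2 + 3x + 5)(x^4 + 5x^3 + 2x^2 + 5x + 4), pattern 4+2. No other pattern occurs in this range, so the set of observed cycle types is {6, 5+1, 4+2}. Among the candidates above, the only group containing elements of all these cycle types is S_6 (6T16); every other candidate lacks at least one of them. Hence G = S_6 (6T16), of order 720.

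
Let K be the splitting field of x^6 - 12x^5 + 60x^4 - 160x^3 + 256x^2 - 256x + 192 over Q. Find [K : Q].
48

The degree of the splitting field over Q equals the order of the Galois group, so first determine the group. The polynomial f is an irreducible sextic over Q, so G = Gal(f/Q) is one of the 16 transitive subgroups 6T1, ..., 6T16 of S_6. The discriminant of f is -66039417143296, which is not a perfect square, so G is not contained in A_6. The transitive groups of degree 6 not contained in A_6 are: C_6 (6T1, order 6), S_3 (6T2, order 6), D_6 (6T3, order 12), C_3 x S_3 (6T5, order 18), A_4 x C_2 (6T6, order 24), S_4 (6T8, order 24), S_3 x S_3 (6T9, order 36), S_4 x C_2 (6T11, order 48), (S_3 x S_3) : C_2 (6T13, order 72), PGL(2,5) (6T14, order 120), S_6 (6T16, order 720). By Dedekind's theorem, for a prime p not dividing disc(f) the degrees of the irreducible factors of f mod p form the cycle type of an element of G. Factoring f modulo the 17 such primes p <= 67 (skipping 2, 31, which divide the discriminant), each new pattern first appears at: mod 3: f = (x)(x + 2)(x^4 + x^3 + x^2 + 1), pattern 4+1+1; mod 5: f = (x^3 + x + 4)(x^3 + 3x^2 + 4x + 3), pattern 3+3; mod 7: f = (x^6 + 2x^5 + 4x^4 + x^3 + 4x^2 + 3x + 3), pattern 6; mod 11: f = (x^2 + 5x + 3)(x^2 + 7x + 7)(x^2 + 9x + 6), pattern 2+2+2; mod 13: f = (x^2 + 9x + 2)(x^4 + 5x^3 + 12x + 5), pattern 4+2; mod 37: f = (x + 8)(x + 25)(x^2 + 14x + 32)(x^2 + 15x + 30), pattern 2+2+1+1; mod 47: f = (x + 8)(x + 16)(x + 27)(x + 35)(x^2 + 43x + 5), pattern 2+1+1+1+1. No other pattern occurs in this range, so the set of observed cycle types is {4+1+1, 3+3, 6, 2+2+2, 4+2, 2+2+1+1, 2+1+1+1+1}. The candidates containing elements of all these cycle types are S_4 x C_2 (6T11) of order 48, S_6 (6T16) of order 720; the others are excluded. The observed types are precisely the cycle types that occur in S_4 x C_2 (6T11) (apart from the identity). Each of the other remaining candidates has further cycle types, and by the Chebotarev density theorem the matching factorization patterns would occur for a proportion of primes equal to their share of the group: S_6 (6T16) additionally contains elements of type 5+1, 3+2+1, 3+1+1+1 (304 of its 720 elements, about 42% of primes). None of the 17 primes tested shows any such pattern (for each of these groups the chance of that is below 10^-4), which rules them out. Hence G = S_4 x C_2 (6T11), of order 48. The Galois group S_4 x C_2 (6T11) has order 48, so the splitting field has degree 48 over Q.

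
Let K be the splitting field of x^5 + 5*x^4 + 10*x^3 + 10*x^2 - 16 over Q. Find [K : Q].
10

The degree of the splitting field over Q equals the order of the Galois group, so first determine the group. The polynomial f is an irreducible quintic over Q, so G = Gal(f/Q) is a transitive subgroup of S_5: one of C_5 (5T1, order 5), D_5 (5T2, order 10), F_20 (5T3, order 20), A_5 (5T4, order 60) or S_5 (5T5, order 120). The discriminant of f is 64000000 = 8000^2, a perfect square, so G is contained in A_5. The transitive groups of degree 5 contained in A_5 are: C_5 (5T1, order 5), D_5 (5T2, order 10), A_5 (5T4, order 60). By Dedekind's theorem, for a prime p not dividing disc(f) the degrees of the irreducible factors of f mod p form the cycle type of an element of G. Factoring f modulo the 23 such primes p <= 97 (skipping 2, 5, which divide the discriminant), each new pattern first appears at: mod 3: f = (x + 1)(x^2 + 1)(x^2 + x + 2), pattern 2+2+1; mod 7: f = (x^5 + 5x^4 + 3x^3 + 3x^2 + 5), pattern 5. No other pattern occurs in this range, so the set of observed cycle types is {2+2+1, 5}. The candidates containing elements of all these cycle types are D_5 (5T2) of order 10, A_5 (5T4) of order 60; the others are excluded. The observed types are precisely the cycle types that occur in D_5 (5T2) (apart from the identity). Each of the other remaining candidates has further cycle types, and by the Chebotarev density theorem the matching factorization patterns would occur for a proportion of primes equal to their share of the group: A_5 (5T4) additionally contains elements of type 3+1+1 (20 of its 60 elements, about 33% of primes). None of the 23 primes tested shows any such pattern (for each of these groups the chance of that is below 10^-4), which rules them out. Hence G = D_5 (5T2), of order 10. The Galois group D_5 (5T2) has order 10, so the splitting field has degree 10 over Q.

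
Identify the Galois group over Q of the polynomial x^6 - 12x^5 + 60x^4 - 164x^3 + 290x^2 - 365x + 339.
The polynomial f is an irreducible sextic over Q, so G = Gal(f/Q) is one of the 16 transitive subgroups 6T1, ..., 6T16 of S_6. The discriminant of f is -634885195288459, which is not a perfect square, so G is not contained in A_6. The transitive groups of degree 6 not contained in A_6 are: C_6 (6T1, order 6), S_3 (6T2, order 6), D_6 (6T3, order 12), C_3 x S_3 (6T5, order 18), A_4 x C_2 (6T6, order 24), S_4 (6T8, order 24), S_3 x S_3 (6T9, order 36), S_4 x C_2 (6T11, order 48), (S_3 x S_3) : C_2 (6T13, order 72), PGL(2,5) (6T14, order 120), S_6 (6T16, order 720). By Dedekind's theorem, for a prime p not dividing disc(f) the degrees of the irreducible factors of f mod p form the cycle type of an element of G. Factoring f modulo the 4 such primes p <= 7, each new pattern first appears at: mod 2: f = (x^6 + x + 1), pattern 6; mod 3: f = (x)(x^2 + 1)(x^3 + 2x + 1), pattern 3+2+1; mod 5: f = (x^3 + 4x + 2)(x^3 + 3x^2 + x + 2), pattern 3+3; mod 7: f = (x + 2)(x^5 + 4x^3 + 3x^2 + 4x + 5), pattern 5+1. No other pattern occurs in this range, so the set of observed cycle types is {6, 3+2+1, 3+3, 5+1}. Among the candidates above, the only group containing elements of all these cycle types is S_6 (6T16); every other candidate lacks at least one of them. Hence G = S_6 (6T16), of order 720.

S_6, the symmetric group on 6 letters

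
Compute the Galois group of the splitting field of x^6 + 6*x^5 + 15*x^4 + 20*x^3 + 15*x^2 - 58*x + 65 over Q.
The polynomial f is an irreducible sextic over Q, so G = Gal(f/Q) is one of the 16 transitive subgroups 6T1, ..., 6T16 of S_6. The discriminant of f is -1388339588497408, which is not a perfect square, so G is not contained in A_6. The transitive groups of degree 6 not contained in A_6 are: C_6 (6T1, order 6), S_3 (6T2, order 6), D_6 (6T3, order 12), C_3 x S_3 (6T5, order 18), A_4 x C_2 (6T6, order 24), S_4 (6T8, order 24), S_3 x S_3 (6T9, order 36), S_4 x C_2 (6T11, order 48), (S_3 x S_3) : C_2 (6T13, order 72), PGL(2,5) (6T14, order 120), S_6 (6T16, order 720). By Dedekind's theorem, for a prime p not dividing disc(f) the degrees of the irreducible factors of f mod p form the cycle type of an element of G. Factoring f modulo the 3 such primes p <= 7 (skipping 2, which divides the discriminant), each new pattern first appears at: mod 3: f = (x^6 + 2x^3 + 2x + 2), pattern 6; mod 5: f = (x)(x + 3)(x^4 + 3x^3 + x^2 + 2x + 4), pattern 4+1+1; mod 7: f = (x + 5)(x^2 + x + 6)(x^3 + 4x + 1), pattern 3+2+1. No other pattern occurs in this range, so the set of observed cycle types is {6, 4+1+1, 3+2+1}. Among the candidates above, the only group containing elements of all these cycle types is S_6 (6T16); every other candidate lacks at least one of them. Hence G = S_6 (6T16), of order 720.

S_6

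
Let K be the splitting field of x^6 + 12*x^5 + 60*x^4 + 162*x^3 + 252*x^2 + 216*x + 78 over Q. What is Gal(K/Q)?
The polynomial f is an irreducible sextic over Q, so G = Gal(f/Q) is one of the 16 transitive subgroups 6T1, ..., 6T16 of S_6. The discriminant of f is 5038848, which is not a perfect square, so G is not contained in A_6. The transitive groups of degree 6 not contained in A_6 are: C_6 (6T1, order 6), S_3 (6T2, order 6), D_6 (6T3, order 12), C_3 x S_3 (6T5, order 18), A_4 x C_2 (6T6, order 24), S_4 (6T8, order 24), S_3 x S_3 (6T9, order 36), S_4 x C_2 (6T11, order 48), (S_3 x S_3) : C_2 (6T13, order 72), PGL(2,5) (6T14, order 120), S_6 (6T16, order 720). By Dedekind's theorem, for a prime p not dividing disc(f) the degrees of the irreducible factors of f mod p form the cycle type of an element of G. Factoring f modulo the 23 such primes p <= 97 (skipping 2, 3, which divide the discriminant), each new pattern first appears at: mod 5: f = (x^6 + 2x^5 + 2x^3 + 2x^2 + x + 3), pattern 6; mod 11: f = (x + 8)(x + 10)(x^2 + 7x + 8)(x^2 + 9x + 6), pattern 2+2+1+1; mod 13: f = (x)(x + 9)(x + 10)(x^3 + 6x^2 + 12x + 5), pattern 3+1+1+1; mod 31: f = (x^2 + 21x + 3)(x^2 + 26x + 28)(x^2 + 27x + 12), pattern 2+2+2; mod 97: f = (x^3 + 6x^2 + 12x + 19)(x^3 + 6x^2 + 12x + 96), pattern 3+3. No other pattern occurs in this range, so the set of observed cycle types is {6, 2+2+1+1, 3+1+1+1, 2+2+2, 3+3}. The candidates containing elements of all these cycle types are S_3 x S_3 (6T9) of order 36, (S_3 x S_3) : C_2 (6T13) of order 72, S_6 (6T16) of order 720; the others are excluded. The observed types are precisely the cycle types that occur in S_3 x S_3 (6T9) (apart from the identity). Each of the other remaining candidates has further cycle types, and by the Chebotarev density theorem the matching factorization patterns would occur for a proportion of primes equal to their share of the group: (S_3 x S_3) : C_2 (6T13) additionally contains elements of type 4+2, 3+2+1, 2+1+1+1+1 (36 of its 72 elements, about 50% of primes); S_6 (6T16) additionally contains elements of type 5+1, 4+2, 4+1+1, 3+2+1, 2+1+1+1+1 (459 of its 720 elements, about 64% of primes). None of the 23 primes tested shows any such pattern (for each of these groups the chance of that is below 10^-4), which rules them out. Hence G = S_3 x S_3 (6T9), of order 36.

S_3 x S_3 (order 36)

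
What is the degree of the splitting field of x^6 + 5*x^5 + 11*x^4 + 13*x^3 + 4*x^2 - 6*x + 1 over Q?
The degree of the splitting field over Q equals the order of the Galois group, so first determine the group. The polynomial f is an irreducible sextic over Q, so G = Gal(f/Q) is one of the 16 transitive subgroups 6T1, ..., 6T16 of S_6. The discriminant of f is 525625 = 725^2, a perfect square, so G is contained in A_6. The transitive groups of degree 6 contained in A_6 are: A_4 (6T4, order 12), S_4 (6T7, order 24), (C_3 x C_3) : C_4 (6T10, order 36), PSL(2,5) (6T12, order 60), A_6 (6T15, order 360). By Dedekind's theorem, for a prime p not dividing disc(f) the degrees of the irreducible factors of f mod p form the cycle type of an element of G. Factoring f modulo the 19 such primes p <= 73 (skipping 5, 29, which divide the discriminant), each new pattern first appears at: mod 2: f = (x^2 + x + 1)(x^4 + x + 1), pattern 4+2; mod 11: f = (x^3 + 6x^2 + 3x + 10)(x^3 + 10x^2 + 3x + 10), pattern 3+3; mod 19: f = (x + 8)(x + 9)(x^2 + 9x + 7)(x^2 + 17x + 2), pattern 2+2+1+1; mod 61: f = (x + 20)(x + 27)(x + 34)(x^3 + 46x^2 + 3x + 60), pattern 3+1+1+1. No other pattern occurs in this range, so the set of observed cycle types is {4+2, 3+3, 2+2+1+1, 3+1+1+1}. The candidates containing elements of all these cycle types are (C_3 x C_3) : C_4 (6T10) of order 36, A_6 (6T15) of order 360; the others are excluded. The observed types are precisely the cycle types that occur in (C_3 x C_3) : C_4 (6T10) (apart from the identity). Each of the other remaining candidates has further cycle types, and by the Chebotarev density theorem the matching factorization patterns would occur for a proportion of primes equal to their share of the group: A_6 (6T15) additionally contains elements of type 5+1 (144 of its 360 elements, about 40% of primes). None of the 19 primes tested shows any such pattern (for each of these groups the chance of that is below 10^-4), which rules them out. Hence G = (C_3 x C_3) : C_4 (6T10), of order 36. The Galois group (C_3 x C_3) : C_4 (6T10) has order 36, so the splitting field has degree 36 over Q.

36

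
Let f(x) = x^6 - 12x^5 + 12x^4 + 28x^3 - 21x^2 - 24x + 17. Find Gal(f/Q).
6T6: A_4 x C_2

The polynomial f is an irreducible sextic over Q, so G = Gal(f/Q) is one of the 16 transitive subgroups 6T1, ..., 6T16 of S_6. The discriminant of f is -1052232814656, which is not a perfect square, so G is not contained in A_6. The transitive groups of degree 6 not contained in A_6 are: C_6 (6T1, order 6), S_3 (6T2, order 6), D_6 (6T3, order 12), C_3 x S_3 (6T5, order 18), A_4 x C_2 (6T6, order 24), S_4 (6T8, order 24), S_3 x S_3 (6T9, order 36), S_4 x C_2 (6T11, order 48), (S_3 x S_3) : C_2 (6T13, order 72), PGL(2,5) (6T14, order 120), S_6 (6T16, order 720). By Dedekind's theorem, for a prime p not dividing disc(f) the degrees of the irreducible factors of f mod p form the cycle type of an element of G. Factoring f modulo the 33 such primes p <= 149 (skipping 2, 3, which divide the discriminant), each new pattern first appears at: mod 5: f = (x^3 + x^2 + x + 3)(x^3 + 2x^2 + 4x + 4), pattern 3+3; mod 7: f = (x^6 + 2x^5 + 5x^4 + 4x + 3), pattern 6; mod 17: f = (x)(x + 1)(x^2 + 7x + 3)(x^2 + 14x + 9), pattern 2+2+1+1; mod 19: f = (x + 11)(x + 15)(x + 16)(x + 17)(x^2 + 5x + 18), pattern 2+1+1+1+1; mod 71: f = (x^2 + 3x + 6)(x^2 + 18x + 39)(x^2 + 38x + 38), pattern 2+2+2. No other pattern occurs in this range, so the set of observed cycle types is {3+3, 6, 2+2+1+1, 2+1+1+1+1, 2+2+2}. The candidates containing elements of all these cycle types are A_4 x C_2 (6T6) of order 24, S_4 x C_2 (6T11) of order 48, (S_3 x S_3) : C_2 (6T13) of order 72, S_6 (6T16) of order 720; the others are excluded. The observed types are precisely the cycle types that occur in A_4 x C_2 (6T6) (apart from the identity). Each of the other remaining candidates has further cycle types, and by the Chebotarev density theorem the matching factorization patterns would occur for a proportion of primes equal to their share of the group: S_4 x C_2 (6T11) additionally contains elements of type 4+2, 4+1+1 (12 of its 48 elements, about 25% of primes); (S_3 x S_3) : C_2 (6T13) additionally contains elements of type 4+2, 3+2+1, 3+1+1+1 (34 of its 72 elements, about 47% of primes); S_6 (6T16) additionally contains elements of type 5+1, 4+2, 4+1+1, 3+2+1, 3+1+1+1 (484 of its 720 elements, about 67% of primes). None of the 33 primes tested shows any such pattern (for each of these groups the chance of that is below 10^-4), which rules them out. Hence G = A_4 x C_2 (6T6), of order 24.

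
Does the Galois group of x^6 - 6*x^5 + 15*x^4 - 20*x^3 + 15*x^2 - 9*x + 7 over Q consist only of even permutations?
The polynomial is irreducible of degree 6 over Q. Its discriminant is -9059283, which is not a perfect square. A Galois group lies in the alternating group exactly when the discriminant is a square in Q, so the Galois group ((S_3 x S_3) : C_2) is not contained in A_6.

No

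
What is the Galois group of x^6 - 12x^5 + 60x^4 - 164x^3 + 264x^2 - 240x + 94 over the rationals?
6T9: S_3 x S_3

The polynomial f is an irreducible sextic over Q, so G = Gal(f/Q) is one of the 16 transitive subgroups 6T1, ..., 6T16 of S_6. The discriminant of f is 40310784, which is not a perfect square, so G is not contained in A_6. The transitive groups of degree 6 not contained in A_6 are: C_6 (6T1, order 6), S_3 (6T2, order 6), D_6 (6T3, order 12), C_3 x S_3 (6T5, order 18), A_4 x C_2 (6T6, order 24), S_4 (6T8, order 24), S_3 x S_3 (6T9, order 36), S_4 x C_2 (6T11, order 48), (S_3 x S_3) : C_2 (6T13, order 72), PGL(2,5) (6T14, order 120), S_6 (6T16, order 720). By Dedekind's theorem, for a prime p not dividing disc(f) the degrees of the irreducible factors of f mod p form the cycle type of an element of G. Factoring f modulo the 14 such primes p <= 53 (skipping 2, 3, which divide the discriminant), each new pattern first appears at: mod 5: f = (x + 1)(x + 2)(x^2 + 2x + 3)(x^2 + 3x + 4), pattern 2+2+1+1; mod 7: f = (x^6 + 2x^5 + 4x^4 + 4x^3 + 5x^2 + 5x + 3), pattern 6; mod 19: f = (x + 8)(x + 11)(x + 13)(x^3 + 13x^2 + 12x + 14), pattern 3+1+1+1; mod 31: f = (x^2 + 8x + 4)(x^2 + 17x + 20)(x^2 + 25x + 19), pattern 2+2+2; mod 43: f = (x^3 + 37x^2 + 12x + 26)(x^3 + 37x^2 + 12x + 40), pattern 3+3. No other pattern occurs in this range, so the set of observed cycle types is {2+2+1+1, 6, 3+1+1+1, 2+2+2, 3+3}. The candidates containing elements of all these cycle types are S_3 x S_3 (6T9) of order 36, (S_3 x S_3) : C_2 (6T13) of order 72, S_6 (6T16) of order 720; the others are excluded. The observed types are precisely the cycle types that occur in S_3 x S_3 (6T9) (apart from the identity). Each of the other remaining candidates has further cycle types, and by the Chebotarev density theorem the matching factorization patterns would occur for a proportion of primes equal to their share of the group: (S_3 x S_3) : C_2 (6T13) additionally contains elements of type 4+2, 3+2+1, 2+1+1+1+1 (36 of its 72 elements, about 50% of primes); S_6 (6T16) additionally contains elements of type 5+1, 4+2, 4+1+1, 3+2+1, 2+1+1+1+1 (459 of its 720 elements, about 64% of primes). None of the 14 primes tested shows any such pattern (for each of these groups the chance of that is below 10^-4), which rules them out. Hence G = S_3 x S_3 (6T9), of order 36.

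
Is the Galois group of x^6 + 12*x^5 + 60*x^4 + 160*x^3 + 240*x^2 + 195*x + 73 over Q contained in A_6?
No

The polynomial is irreducible of degree 6 over Q. Its discriminant is -9059283, which is not a perfect square. A Galois group lies in the alternating group exactly when the discriminant is a square in Q, so the Galois group ((S_3 x S_3) : C_2) is not contained in A_6.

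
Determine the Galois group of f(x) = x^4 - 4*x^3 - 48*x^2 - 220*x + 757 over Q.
The polynomial is an irreducible quartic over Q and its discriminant is -620791112448, which is not a perfect square, so the Galois group is not contained in A_4. The resolvent cubic y^3 + 48*y^2 - 2148*y - 205856 has exactly one rational root, so the Galois group is C_4 or D_4. The quartic remains irreducible over Q(sqrt(disc)), so the group is D_4.

4T3: D_4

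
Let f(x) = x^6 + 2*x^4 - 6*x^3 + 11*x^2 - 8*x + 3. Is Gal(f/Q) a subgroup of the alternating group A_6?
The polynomial is irreducible of degree 6 over Q. Its discriminant is -7441984, which is not a perfect square. A Galois group lies in the alternating group exactly when the discriminant is a square in Q, so the Galois group (S_4 x C_2) is not contained in A_6.

No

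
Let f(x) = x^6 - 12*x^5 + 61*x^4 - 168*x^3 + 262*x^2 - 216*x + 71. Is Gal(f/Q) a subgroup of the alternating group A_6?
The polynomial is irreducible of degree 6 over Q. Its discriminant is 153664 = 392^2, a perfect square. A Galois group lies in the alternating group exactly when the discriminant is a square in Q, so the Galois group (A_4) is contained in A_6.

Yes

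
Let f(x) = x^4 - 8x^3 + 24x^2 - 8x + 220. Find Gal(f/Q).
The polynomial is an irreducible quartic over Q and its discriminant is 4087812096 = 63936^2, a perfect square, so the Galois group is contained in A_4. The resolvent cubic y^3 - 24*y^2 - 816*y + 6976 is irreducible over Q. An irreducible resolvent with square discriminant gives A_4.

4T4: A_4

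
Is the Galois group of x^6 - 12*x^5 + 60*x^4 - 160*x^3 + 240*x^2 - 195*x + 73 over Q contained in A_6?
The polynomial is irreducible of degree 6 over Q. Its discriminant is -9059283, which is not a perfect square. A Galois group lies in the alternating group exactly when the discriminant is a square in Q, so the Galois group ((S_3 x S_3) : C_2) is not contained in A_6.

No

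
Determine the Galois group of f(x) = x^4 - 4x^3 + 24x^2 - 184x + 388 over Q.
The polynomial is an irreducible quartic over Q and its discriminant is 1194393600 = 34560^2, a perfect square, so the Galois group is contained in A_4. The resolvent cubic y^3 - 24*y^2 - 816*y - 2816 splits completely over Q, which gives the Klein four-group V_4.

V_4, the Klein four-group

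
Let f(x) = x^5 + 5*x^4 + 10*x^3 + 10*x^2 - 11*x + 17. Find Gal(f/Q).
S_5

The polynomial f is an irreducible quintic over Q, so G = Gal(f/Q) is a transitive subgroup of S_5: one of C_5 (5T1, order 5), D_5 (5T2, order 10), F_20 (5T3, order 20), A_5 (5T4, order 60) or S_5 (5T5, order 120). The discriminant of f is 3008364544, which is not a perfect square, so G is not contained in A_5. The transitive groups of degree 5 not contained in A_5 are: F_20 (5T3, order 20), S_5 (5T5, order 120). By Dedekind's theorem, for a prime p not dividing disc(f) the degrees of the irreducible factors of f mod p form the cycle type of an element of G. Factoring f modulo the 3 such primes p <= 7 (skipping 2, which divides the discriminant), each new pattern first appears at: mod 3: f = (x^5 + 2x^4 + x^3 + x^2 + x + 2), pattern 5; mod 7: f = (x^2 + 4x + 1)(x^3 + x^2 + 5x + 3), pattern 3+2. No other pattern occurs in this range, so the set of observed cycle types is {5, 3+2}. Among the candidates above, the only group containing elements of all these cycle types is S_5 (5T5) — F_20 (5T3) lacks at least one of them. Hence G = S_5 (5T5), of order 120.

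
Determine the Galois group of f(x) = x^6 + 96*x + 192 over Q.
The polynomial f is an irreducible sextic over Q, so G = Gal(f/Q) is one of the 16 transitive subgroups 6T1, ..., 6T16 of S_6. The discriminant of f is -9727331052552192, which is not a perfect square, so G is not contained in A_6. The transitive groups of degree 6 not contained in A_6 are: C_6 (6T1, order 6), S_3 (6T2, order 6), D_6 (6T3, order 12), C_3 x S_3 (6T5, order 18), A_4 x C_2 (6T6, order 24), S_4 (6T8, order 24), S_3 x S_3 (6T9, order 36), S_4 x C_2 (6T11, order 48), (S_3 x S_3) : C_2 (6T13, order 72), PGL(2,5) (6T14, order 120), S_6 (6T16, order 720). By Dedekind's theorem, for a prime p not dividing disc(f) the degrees of the irreducible factors of f mod p form the cycle type of an element of G. Factoring f modulo the 27 such primes p <= 127 (skipping 2, 3, 17, 43, which divide the discriminant), each new pattern first appears at: mod 5: f = (x^6 + x + 2), pattern 6; mod 7: f = (x + 5)(x^2 + 6x + 3)(x^3 + 3x^2 + 4x + 3), pattern 3+2+1; mod 11: f = (x^2 + 4x + 8)(x^4 + 7x^3 + 8x^2 + 2), pattern 4+2; mod 13: f = (x + 7)(x + 10)(x^2 + 2x + 12)(x^2 + 7x + 11), pattern 2+2+1+1; mod 61: f = (x + 4)(x + 8)(x + 20)(x + 42)(x^2 + 48x + 17), pattern 2+1+1+1+1; mod 97: f = (x + 1)(x + 20)(x + 24)(x^3 + 52x^2 + 46x + 78), pattern 3+1+1+1; mod 113: f = (x^2 + 8x + 40)(x^2 + 15x + 62)(x^2 + 90x + 81), pattern 2+2+2; mod 127: f = (x^3 + 49x^2 + 43x + 17)(x^3 + 78x^2 + 72x + 86), pattern 3+3. No other pattern occurs in this range, so the set of observed cycle types is {6, 3+2+1, 4+2, 2+2+1+1, 2+1+1+1+1, 3+1+1+1, 2+2+2, 3+3}. The candidates containing elements of all these cycle types are (S_3 x S_3) : C_2 (6T13) of order 72, S_6 (6T16) of order 720; the others are excluded. The observed types are precisely the cycle types that occur in (S_3 x S_3) : C_2 (6T13) (apart from the identity). Each of the other remaining candidates has further cycle types, and by the Chebotarev density theorem the matching factorization patterns would occur for a proportion of primes equal to their share of the group: S_6 (6T16) additionally contains elements of type 5+1, 4+1+1 (234 of its 720 elements, about 32% of primes). None of the 27 primes tested shows any such pattern (for each of these groups the chance of that is below 10^-4), which rules them out. Hence G = (S_3 x S_3) : C_2 (6T13), of order 72.

(S_3 x S_3) : C_2, the group 6T13 of order 72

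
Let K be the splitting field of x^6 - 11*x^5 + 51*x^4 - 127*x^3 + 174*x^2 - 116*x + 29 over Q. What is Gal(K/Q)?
The polynomial f is an irreducible sextic over Q, so G = Gal(f/Q) is one of the 16 transitive subgroups 6T1, ..., 6T16 of S_6. The discriminant of f is 525625 = 725^2, a perfect square, so G is contained in A_6. The transitive groups of degree 6 contained in A_6 are: A_4 (6T4, order 12), S_4 (6T7, order 24), (C_3 x C_3) : C_4 (6T10, order 36), PSL(2,5) (6T12, order 60), A_6 (6T15, order 360). By Dedekind's theorem, for a prime p not dividing disc(f) the degrees of the irreducible factors of f mod p form the cycle type of an element of G. Factoring f modulo the 19 such primes p <= 73 (skipping 5, 29, which divide the discriminant), each new pattern first appears at: mod 2: f = (x^2 + x + 1)(x^4 + x + 1), pattern 4+2; mod 11: f = (x^3 + 2x^2 + 7x + 2)(x^3 + 9x^2 + 4x + 9), pattern 3+3; mod 19: f = (x + 9)(x + 10)(x^2 + 1)(x^2 + 8x + 17), pattern 2+2+1+1; mod 61: f = (x + 26)(x + 33)(x + 40)(x^3 + 12x^2 + 37x + 12), pattern 3+1+1+1. No other pattern occurs in this range, so the set of observed cycle types is {4+2, 3+3, 2+2+1+1, 3+1+1+1}. The candidates containing elements of all these cycle types are (C_3 x C_3) : C_4 (6T10) of order 36, A_6 (6T15) of order 360; the others are excluded. The observed types are precisely the cycle types that occur in (C_3 x C_3) : C_4 (6T10) (apart from the identity). Each of the other remaining candidates has further cycle types, and by the Chebotarev density theorem the matching factorization patterns would occur for a proportion of primes equal to their share of the group: A_6 (6T15) additionally contains elements of type 5+1 (144 of its 360 elements, about 40% of primes). None of the 19 primes tested shows any such pattern (for each of these groups the chance of that is below 10^-4), which rules them out. Hence G = (C_3 x C_3) : C_4 (6T10), of order 36.

(C_3 x C_3) : C_4, the transitive group 6T10 of order 36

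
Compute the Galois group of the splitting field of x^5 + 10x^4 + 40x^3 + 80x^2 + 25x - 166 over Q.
A_5 (order 60)

The polynomial f is an irreducible quintic over Q, so G = Gal(f/Q) is a transitive subgroup of S_5: one of C_5 (5T1, order 5), D_5 (5T2, order 10), F_20 (5T3, order 20), A_5 (5T4, order 60) or S_5 (5T5, order 120). The discriminant of f is 58564000000 = 242000^2, a perfect square, so G is contained in A_5. The transitive groups of degree 5 contained in A_5 are: C_5 (5T1, order 5), D_5 (5T2, order 10), A_5 (5T4, order 60). By Dedekind's theorem, for a prime p not dividing disc(f) the degrees of the irreducible factors of f mod p form the cycle type of an element of G. Factoring f modulo the 3 such primes p <= 13 (skipping 2, 5, 11, which divide the discriminant), each new pattern first appears at: mod 3: f = (x^5 + x^4 + x^3 + 2x^2 + x + 2), pattern 5; mod 13: f = (x + 7)(x + 9)(x^3 + 7x^2 + 8x + 5), pattern 3+1+1. No other pattern occurs in this range, so the set of observed cycle types is {5, 3+1+1}. Among the candidates above, the only group containing elements of all these cycle types is A_5 (5T4) — each of C_5 (5T1), D_5 (5T2) lacks at least one of them. Hence G = A_5 (5T4), of order 60.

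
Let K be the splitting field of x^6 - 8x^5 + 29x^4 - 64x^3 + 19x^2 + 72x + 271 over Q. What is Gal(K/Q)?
The polynomial f is an irreducible sextic over Q, so G = Gal(f/Q) is one of the 16 transitive subgroups 6T1, ..., 6T16 of S_6. The discriminant of f is 564385546240000 = 23756800^2, a perfect square, so G is contained in A_6. The transitive groups of degree 6 contained in A_6 are: A_4 (6T4, order 12), S_4 (6T7, order 24), (C_3 x C_3) : C_4 (6T10, order 36), PSL(2,5) (6T12, order 60), A_6 (6T15, order 360). By Dedekind's theorem, for a prime p not dividing disc(f) the degrees of the irreducible factors of f mod p form the cycle type of an element of G. Factoring f modulo the 19 such primes p <= 79 (skipping 2, 5, 29, which divide the discriminant), each new pattern first appears at: mod 3: f = (x^2 + x + 2)(x^4 + 2x + 2), pattern 4+2; mod 11: f = (x^3 + 7x + 10)(x^3 + 3x^2 + 4), pattern 3+3; mod 19: f = (x + 13)(x + 15)(x^2 + 9x + 10)(x^2 + 12x + 2), pattern 2+2+1+1; mod 61: f = (x + 4)(x + 37)(x + 51)(x^3 + 22x^2 + 36x + 25), pattern 3+1+1+1. No other pattern occurs in this range, so the set of observed cycle types is {4+2, 3+3, 2+2+1+1, 3+1+1+1}. The candidates containing elements of all these cycle types are (C_3 x C_3) : C_4 (6T10) of order 36, A_6 (6T15) of order 360; the others are excluded. The observed types are precisely the cycle types that occur in (C_3 x C_3) : C_4 (6T10) (apart from the identity). Each of the other remaining candidates has further cycle types, and by the Chebotarev density theorem the matching factorization patterns would occur for a proportion of primes equal to their share of the group: A_6 (6T15) additionally contains elements of type 5+1 (144 of its 360 elements, about 40% of primes). None of the 19 primes tested shows any such pattern (for each of these groups the chance of that is below 10^-4), which rules them out. Hence G = (C_3 x C_3) : C_4 (6T10), of order 36.

(C_3 x C_3) : C_4, the transitive group 6T10 of order 36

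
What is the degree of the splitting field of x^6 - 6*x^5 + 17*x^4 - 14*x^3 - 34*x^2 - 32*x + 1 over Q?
The degree of the splitting field over Q equals the order of the Galois group, so first determine the group. The polynomial f is an irreducible sextic over Q, so G = Gal(f/Q) is one of the 16 transitive subgroups 6T1, ..., 6T16 of S_6. The discriminant of f is 94085654450176 = 9699776^2, a perfect square, so G is contained in A_6. The transitive groups of degree 6 contained in A_6 are: A_4 (6T4, order 12), S_4 (6T7, order 24), (C_3 x C_3) : C_4 (6T10, order 36), PSL(2,5) (6T12, order 60), A_6 (6T15, order 360). By Dedekind's theorem, for a prime p not dividing disc(f) the degrees of the irreducible factors of f mod p form the cycle type of an element of G. Factoring f modulo the 79 such primes p <= 419 (skipping 2, 31, which divide the discriminant), each new pattern first appears at: mod 3: f = (x^2 + 1)(x^4 + x^2 + x + 1), pattern 4+2; mod 5: f = (x^3 + 2x + 4)(x^3 + 4x^2 + 4), pattern 3+3; mod 11: f = (x + 6)(x + 7)(x^2 + 4x + 5)(x^2 + 10x + 1), pattern 2+2+1+1; mod 67: f = (x + 34)(x + 51)(x + 57)(x + 58)(x + 63)(x + 66), pattern 1+1+1+1+1+1. No other pattern occurs in this range, so the set of observed cycle types is {4+2, 3+3, 2+2+1+1, 1+1+1+1+1+1}. The candidates containing elements of all these cycle types are S_4 (6T7) of order 24, (C_3 x C_3) : C_4 (6T10) of order 36, A_6 (6T15) of order 360; the others are excluded. The observed types are precisely the cycle types that occur in S_4 (6T7). Each of the other remaining candidates has further cycle types, and by the Chebotarev density theorem the matching factorization patterns would occur for a proportion of primes equal to their share of the group: (C_3 x C_3) : C_4 (6T10) additionally contains elements of type 3+1+1+1 (4 of its 36 elements, about 11% of primes); A_6 (6T15) additionally contains elements of type 5+1, 3+1+1+1 (184 of its 360 elements, about 51% of primes). None of the 79 primes tested shows any such pattern (for each of these groups the chance of that is below 10^-4), which rules them out. Hence G = S_4 (6T7), of order 24. The Galois group S_4 (6T7) has order 24, so the splitting field has degree 24 over Q.

24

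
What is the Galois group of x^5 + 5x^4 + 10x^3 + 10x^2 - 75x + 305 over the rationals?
D_5

The polynomial f is an irreducible quintic over Q, so G = Gal(f/Q) is a transitive subgroup of S_5: one of C_5 (5T1, order 5), D_5 (5T2, order 10), F_20 (5T3, order 20), A_5 (5T4, order 60) or S_5 (5T5, order 120). The discriminant of f is 67108864000000 = 8192000^2, a perfect square, so G is contained in A_5. The transitive groups of degree 5 contained in A_5 are: C_5 (5T1, order 5), D_5 (5T2, order 10), A_5 (5T4, order 60). By Dedekind's theorem, for a prime p not dividing disc(f) the degrees of the irreducible factors of f mod p form the cycle type of an element of G. Factoring f modulo the 23 such primes p <= 97 (skipping 2, 5, which divide the discriminant), each new pattern first appears at: mod 3: f = (x + 1)(x^2 + 1)(x^2 + x + 2), pattern 2+2+1; mod 7: f = (x^5 + 5x^4 + 3x^3 + 3x^2 + 2x + 4), pattern 5. No other pattern occurs in this range, so the set of observed cycle types is {2+2+1, 5}. The candidates containing elements of all these cycle types are D_5 (5T2) of order 10, A_5 (5T4) of order 60; the others are excluded. The observed types are precisely the cycle types that occur in D_5 (5T2) (apart from the identity). Each of the other remaining candidates has further cycle types, and by the Chebotarev density theorem the matching factorization patterns would occur for a proportion of primes equal to their share of the group: A_5 (5T4) additionally contains elements of type 3+1+1 (20 of its 60 elements, about 33% of primes). None of the 23 primes tested shows any such pattern (for each of these groups the chance of that is below 10^-4), which rules them out. Hence G = D_5 (5T2), of order 10.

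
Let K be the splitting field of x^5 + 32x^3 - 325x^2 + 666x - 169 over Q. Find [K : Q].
The degree of the splitting field over Q equals the order of the Galois group, so first determine the group. The polynomial f is an irreducible quintic over Q, so G = Gal(f/Q) is a transitive subgroup of S_5: one of C_5 (5T1, order 5), D_5 (5T2, order 10), F_20 (5T3, order 20), A_5 (5T4, order 60) or S_5 (5T5, order 120). The discriminant of f is 553812867166441 = 23533229^2, a perfect square, so G is contained in A_5. The transitive groups of degree 5 contained in A_5 are: C_5 (5T1, order 5), D_5 (5T2, order 10), A_5 (5T4, order 60). By Dedekind's theorem, for a prime p not dividing disc(f) the degrees of the irreducible factors of f mod p form the cycle type of an element of G. Factoring f modulo the 23 such primes p <= 101 (skipping 19, 47, 73, which divide the discriminant), each new pattern first appears at: mod 2: f = (x^5 + x^2 + 1), pattern 5; mod 5: f = (x + 4)(x^2 + 2x + 4)(x^2 + 4x + 1), pattern 2+2+1; mod 83: f = (x + 19)(x + 24)(x + 57)(x + 73)(x + 76), pattern 1+1+1+1+1. No other pattern occurs in this range, so the set of observed cycle types is {5, 2+2+1, 1+1+1+1+1}. The candidates containing elements of all these cycle types are D_5 (5T2) of order 10, A_5 (5T4) of order 60; the others are excluded. The observed types are precisely the cycle types that occur in D_5 (5T2). Each of the other remaining candidates has further cycle types, and by the Chebotarev density theorem the matching factorization patterns would occur for a proportion of primes equal to their share of the group: A_5 (5T4) additionally contains elements of type 3+1+1 (20 of its 60 elements, about 33% of primes). None of the 23 primes tested shows any such pattern (for each of these groups the chance of that is below 10^-4), which rules them out. Hence G = D_5 (5T2), of order 10. The Galois group D_5 (5T2) has order 10, so the splitting field has degree 10 over Q.

10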